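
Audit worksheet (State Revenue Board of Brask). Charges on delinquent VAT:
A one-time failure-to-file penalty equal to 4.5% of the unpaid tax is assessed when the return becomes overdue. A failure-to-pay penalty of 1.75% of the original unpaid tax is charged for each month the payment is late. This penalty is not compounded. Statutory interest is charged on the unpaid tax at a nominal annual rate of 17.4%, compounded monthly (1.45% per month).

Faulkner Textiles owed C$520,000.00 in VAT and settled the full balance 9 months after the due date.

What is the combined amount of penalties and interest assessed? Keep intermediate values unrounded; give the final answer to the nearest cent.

C$177,231.98

Failure-to-file penalty: 4.5% × C$520,000.00 = C$23,400.00
Failure-to-pay penalty = 1.75% × C$520,000.00 × 9 mo = C$81,900.00
Interest: C$520,000.00 × ((1 + 0.0145)^9 − 1) = C$520,000.00 × 0.1383307… = C$71,931.9827…
Penalties + interest = C$105,300.0000 + C$71,931.9827… = C$177,231.98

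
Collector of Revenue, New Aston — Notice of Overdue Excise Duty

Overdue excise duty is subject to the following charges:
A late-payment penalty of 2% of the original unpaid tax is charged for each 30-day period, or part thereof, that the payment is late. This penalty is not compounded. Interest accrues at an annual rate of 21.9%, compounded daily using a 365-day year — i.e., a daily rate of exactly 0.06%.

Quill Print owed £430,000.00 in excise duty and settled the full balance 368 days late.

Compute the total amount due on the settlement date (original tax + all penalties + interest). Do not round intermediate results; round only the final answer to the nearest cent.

£648,006.31

Penalty periods: ⌈368/30⌉ = 13; penalty = 13 × 2% × £430,000.00 = £111,800.00
Interest: £430,000.00 × ((1 + 0.0006)^368 − 1) = £430,000.00 × 0.24699142… = £106,206.3108…
Total = £430,000.00 + £111,800.0000 + £106,206.3108… = £648,006.31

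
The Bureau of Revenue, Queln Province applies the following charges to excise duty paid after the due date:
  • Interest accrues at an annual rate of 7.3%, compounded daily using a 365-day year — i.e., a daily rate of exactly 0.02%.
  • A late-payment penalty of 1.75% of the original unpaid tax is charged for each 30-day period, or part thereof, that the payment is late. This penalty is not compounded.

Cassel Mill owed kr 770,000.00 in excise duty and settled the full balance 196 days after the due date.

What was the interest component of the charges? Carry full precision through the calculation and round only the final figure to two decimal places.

Interest: kr 770,000.00 × ((1 + 0.0002)^196 − 1) = kr 770,000.00 × 0.03997438… = kr 30,780.2744…

kr 30,780.27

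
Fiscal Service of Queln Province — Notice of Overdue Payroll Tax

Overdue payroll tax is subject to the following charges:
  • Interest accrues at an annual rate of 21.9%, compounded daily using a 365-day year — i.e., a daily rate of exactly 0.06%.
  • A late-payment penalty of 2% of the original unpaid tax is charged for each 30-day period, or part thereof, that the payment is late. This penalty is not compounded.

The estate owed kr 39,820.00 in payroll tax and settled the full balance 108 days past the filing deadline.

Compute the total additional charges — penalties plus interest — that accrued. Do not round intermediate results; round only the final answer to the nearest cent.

Penalty periods: ⌈108/30⌉ = 4; penalty = 4 × 2% × kr 39,820.00 = kr 3,185.60
Interest: kr 39,820.00 × ((1 + 0.0006)^108 − 1) = kr 39,820.00 × 0.06692488… = kr 2,664.9488…
Penalties + interest = kr 3,185.6000 + kr 2,664.9488… = kr 5,850.55

kr 5,850.55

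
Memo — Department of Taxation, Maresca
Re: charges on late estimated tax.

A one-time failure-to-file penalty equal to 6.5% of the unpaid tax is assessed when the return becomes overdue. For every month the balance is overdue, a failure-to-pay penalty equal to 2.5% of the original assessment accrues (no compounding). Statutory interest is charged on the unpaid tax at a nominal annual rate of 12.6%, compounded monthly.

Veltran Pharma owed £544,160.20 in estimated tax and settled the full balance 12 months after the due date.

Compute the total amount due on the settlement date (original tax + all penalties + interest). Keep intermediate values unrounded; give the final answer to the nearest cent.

Failure-to-file penalty: 6.5% × £544,160.20 = £35,370.41…
Failure-to-pay penalty: 12 × 2.5% × £544,160.20 = £163,248.06
Interest (12.6%/yr ÷ 12 = 1.05%/month): £544,160.20 × ((1 + 0.0105)^12 − 1) = £72,665.6820…
Total = £544,160.20 + £198,618.4730 + £72,665.6820… = £815,444.36

£815,444.36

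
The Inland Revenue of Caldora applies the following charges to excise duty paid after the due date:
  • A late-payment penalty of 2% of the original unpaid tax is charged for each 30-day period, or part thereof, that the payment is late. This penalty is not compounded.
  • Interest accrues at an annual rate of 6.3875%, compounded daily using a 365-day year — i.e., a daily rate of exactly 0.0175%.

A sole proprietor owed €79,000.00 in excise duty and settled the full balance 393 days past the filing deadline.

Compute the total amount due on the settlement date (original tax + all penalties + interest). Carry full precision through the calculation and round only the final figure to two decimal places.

€106,743.91

Penalty periods: ⌈393/30⌉ = 14; penalty = 14 × 2% × €79,000.00 = €22,120.00
Interest: €79,000.00 × ((1 + 0.000175)^393 − 1) = €79,000.00 × 0.07118872… = €5,623.9087…
Total = €79,000.00 + €22,120.0000 + €5,623.9087… = €106,743.91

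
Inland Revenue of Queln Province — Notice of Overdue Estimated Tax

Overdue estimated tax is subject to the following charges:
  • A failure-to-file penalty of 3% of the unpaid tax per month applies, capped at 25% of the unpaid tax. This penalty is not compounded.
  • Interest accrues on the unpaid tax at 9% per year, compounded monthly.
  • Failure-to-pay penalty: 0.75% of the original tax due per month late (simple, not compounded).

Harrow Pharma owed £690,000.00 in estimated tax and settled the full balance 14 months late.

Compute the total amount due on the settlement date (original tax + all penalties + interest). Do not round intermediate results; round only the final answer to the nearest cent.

£1,011,040.11

Failure-to-file: 14 × 3% × £690,000.00 = £289,800.00, capped at 25% × £690,000.00 = £172,500.00
Failure-to-pay penalty: 14 × 0.75% × £690,000.00 = £72,450.00
Interest (9%/yr ÷ 12 = 0.75%/month): £690,000.00 × ((1 + 0.0075)^14 − 1) = £76,090.1142…
Total = £690,000.00 + £244,950.0000 + £76,090.1142… = £1,011,040.11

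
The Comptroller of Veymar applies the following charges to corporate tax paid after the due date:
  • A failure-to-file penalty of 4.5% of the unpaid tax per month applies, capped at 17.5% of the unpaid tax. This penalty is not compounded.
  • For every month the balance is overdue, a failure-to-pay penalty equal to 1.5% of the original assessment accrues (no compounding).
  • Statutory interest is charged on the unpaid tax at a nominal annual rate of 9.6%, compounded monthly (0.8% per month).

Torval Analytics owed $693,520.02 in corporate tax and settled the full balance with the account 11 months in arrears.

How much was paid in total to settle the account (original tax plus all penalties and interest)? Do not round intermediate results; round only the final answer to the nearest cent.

$992,847.32

Failure-to-file: 11 × 4.5% × $693,520.02 = $343,292.41…, capped at 17.5% × $693,520.02 = $121,366.00…
Failure-to-pay penalty = 1.5% × $693,520.02 × 11 mo = $114,430.80…
Interest: $693,520.02 × ((1 + 0.008)^11 − 1) = $693,520.02 × 0.0916058… = $63,530.4888…
Total = $693,520.02 + $235,796.8068 + $63,530.4888… = $992,847.32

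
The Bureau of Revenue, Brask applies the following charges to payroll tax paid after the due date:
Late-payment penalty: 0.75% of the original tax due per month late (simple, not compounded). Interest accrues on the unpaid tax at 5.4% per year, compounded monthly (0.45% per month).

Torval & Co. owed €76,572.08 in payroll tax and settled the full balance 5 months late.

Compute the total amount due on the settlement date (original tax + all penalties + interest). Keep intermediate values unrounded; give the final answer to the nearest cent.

€81,181.98

Late-payment penalty = 0.75% × €76,572.08 × 5 mo = €2,871.45…
Interest: €76,572.08 × ((1 + 0.0045)^5 − 1) = €76,572.08 × 0.0227034… = €1,738.4476…
Total = €76,572.08 + €2,871.4530 + €1,738.4476… = €81,181.98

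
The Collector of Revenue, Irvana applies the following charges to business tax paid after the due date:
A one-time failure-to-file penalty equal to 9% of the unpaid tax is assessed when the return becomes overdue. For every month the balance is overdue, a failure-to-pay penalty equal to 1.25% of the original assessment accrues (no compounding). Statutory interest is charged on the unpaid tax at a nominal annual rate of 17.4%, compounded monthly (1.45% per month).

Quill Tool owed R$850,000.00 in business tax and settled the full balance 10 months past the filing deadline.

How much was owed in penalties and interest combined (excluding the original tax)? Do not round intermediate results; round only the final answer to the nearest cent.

R$314,361.05

Failure-to-file penalty: 9% × R$850,000.00 = R$76,500.00
Failure-to-pay penalty = 1.25% × R$850,000.00 × 10 mo = R$106,250.00
Interest: R$850,000.00 × ((1 + 0.0145)^10 − 1) = R$850,000.00 × 0.1548365… = R$131,611.0518…
Penalties + interest = R$182,750.0000 + R$131,611.0518… = R$314,361.05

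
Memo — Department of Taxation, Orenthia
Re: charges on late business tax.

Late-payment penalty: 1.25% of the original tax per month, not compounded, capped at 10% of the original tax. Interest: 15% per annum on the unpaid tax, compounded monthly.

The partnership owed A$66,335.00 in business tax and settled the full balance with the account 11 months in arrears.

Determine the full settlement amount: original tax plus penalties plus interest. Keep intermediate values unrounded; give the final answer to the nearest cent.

A$82,681.55

Penalty (uncapped): 11 × 1.25% × A$66,335.00 = A$9,121.06…; cap = 10% × A$66,335.00 = A$6,633.50 → penalty = A$6,633.50
Interest (15%/yr ÷ 12 = 1.25%/month): A$66,335.00 × ((1 + 0.0125)^11 − 1) = A$9,713.0503…
Total = A$66,335.00 + A$6,633.5000 + A$9,713.0503… = A$82,681.55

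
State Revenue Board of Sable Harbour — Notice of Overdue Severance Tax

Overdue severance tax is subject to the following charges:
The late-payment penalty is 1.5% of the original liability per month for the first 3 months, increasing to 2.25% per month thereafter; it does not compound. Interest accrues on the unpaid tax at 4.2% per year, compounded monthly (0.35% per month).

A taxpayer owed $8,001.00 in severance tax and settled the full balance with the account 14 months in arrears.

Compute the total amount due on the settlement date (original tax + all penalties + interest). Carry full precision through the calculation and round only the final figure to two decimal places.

Penalty, months 1–3: 3 × 1.5% × $8,001.00 = $360.05…
Penalty, months 4–14: 11 × 2.25% × $8,001.00 = $1,980.25…
Interest: $8,001.00 × ((1 + 0.0035)^14 − 1) = $8,001.00 × 0.0501305… = $401.0942…
Total = $8,001.00 + $2,340.2925 + $401.0942… = $10,742.39

$10,742.39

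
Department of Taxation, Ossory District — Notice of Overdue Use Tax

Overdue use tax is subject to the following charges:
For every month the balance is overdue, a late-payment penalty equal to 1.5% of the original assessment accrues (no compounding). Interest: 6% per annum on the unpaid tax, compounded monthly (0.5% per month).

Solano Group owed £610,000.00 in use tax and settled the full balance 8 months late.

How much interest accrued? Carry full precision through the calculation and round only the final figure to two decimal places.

£24,831.30

Interest: £610,000.00 × ((1 + 0.005)^8 − 1) = £610,000.00 × 0.0407070… = £24,831.2968…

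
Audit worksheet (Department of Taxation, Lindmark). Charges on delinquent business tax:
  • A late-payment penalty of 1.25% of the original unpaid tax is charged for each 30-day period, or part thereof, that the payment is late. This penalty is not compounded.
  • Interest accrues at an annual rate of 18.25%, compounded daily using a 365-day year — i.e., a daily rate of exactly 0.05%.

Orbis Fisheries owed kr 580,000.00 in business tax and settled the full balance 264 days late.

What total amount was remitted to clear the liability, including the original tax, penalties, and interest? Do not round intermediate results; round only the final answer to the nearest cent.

kr 727,070.99

Penalty periods: ⌈264/30⌉ = 9; penalty = 9 × 1.25% × kr 580,000.00 = kr 65,250.00
Interest: kr 580,000.00 × ((1 + 0.0005)^264 − 1) = kr 580,000.00 × 0.14107068… = kr 81,820.9920…
Total = kr 580,000.00 + kr 65,250.0000 + kr 81,820.9920… = kr 727,070.99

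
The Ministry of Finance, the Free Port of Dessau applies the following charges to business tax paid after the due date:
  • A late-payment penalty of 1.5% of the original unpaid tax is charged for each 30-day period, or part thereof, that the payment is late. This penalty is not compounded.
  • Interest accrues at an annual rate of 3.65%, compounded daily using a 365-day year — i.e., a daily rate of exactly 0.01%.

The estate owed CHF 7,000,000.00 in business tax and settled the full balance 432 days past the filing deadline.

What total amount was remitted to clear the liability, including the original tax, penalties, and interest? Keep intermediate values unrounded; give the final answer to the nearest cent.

Penalty periods: ⌈432/30⌉ = 15; penalty = 15 × 1.5% × CHF 7,000,000.00 = CHF 1,575,000.00
Interest: CHF 7,000,000.00 × ((1 + 0.0001)^432 − 1) = CHF 7,000,000.00 × 0.04414445… = CHF 309,011.1367…
Total = CHF 7,000,000.00 + CHF 1,575,000.0000 + CHF 309,011.1367… = CHF 8,884,011.14

CHF 8,884,011.14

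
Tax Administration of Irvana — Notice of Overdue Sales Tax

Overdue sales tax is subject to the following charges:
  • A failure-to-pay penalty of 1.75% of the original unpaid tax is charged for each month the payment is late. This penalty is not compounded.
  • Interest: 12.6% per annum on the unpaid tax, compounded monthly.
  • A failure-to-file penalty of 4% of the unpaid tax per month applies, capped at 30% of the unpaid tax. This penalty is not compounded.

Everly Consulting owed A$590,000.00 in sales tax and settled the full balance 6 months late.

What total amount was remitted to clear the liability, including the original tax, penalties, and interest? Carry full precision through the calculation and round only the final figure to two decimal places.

Failure-to-file: 6 × 4% × A$590,000.00 = A$141,600.00 (under the 30% cap)
Failure-to-pay penalty = 1.75% × A$590,000.00 × 6 mo = A$61,950.00
Interest (12.6%/yr ÷ 12 = 1.05%/month): A$590,000.00 × ((1 + 0.0105)^6 − 1) = A$38,159.4805…
Total = A$590,000.00 + A$203,550.0000 + A$38,159.4805… = A$831,709.48

A$831,709.48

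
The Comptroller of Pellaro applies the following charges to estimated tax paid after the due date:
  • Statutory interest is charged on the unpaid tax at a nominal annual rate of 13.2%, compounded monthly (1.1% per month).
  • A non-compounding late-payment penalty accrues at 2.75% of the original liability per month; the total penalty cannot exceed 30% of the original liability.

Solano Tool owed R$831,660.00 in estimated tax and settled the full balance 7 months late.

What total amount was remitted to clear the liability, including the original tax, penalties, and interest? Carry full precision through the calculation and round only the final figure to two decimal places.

Penalty: 7 × 2.75% × R$831,660.00 = R$160,094.55 (below the 30% cap of R$249,498.00)
Interest: R$831,660.00 × ((1 + 0.011)^7 − 1) = R$831,660.00 × 0.0795881… = R$66,190.2399…
Total = R$831,660.00 + R$160,094.5500 + R$66,190.2399… = R$1,057,944.79

R$1,057,944.79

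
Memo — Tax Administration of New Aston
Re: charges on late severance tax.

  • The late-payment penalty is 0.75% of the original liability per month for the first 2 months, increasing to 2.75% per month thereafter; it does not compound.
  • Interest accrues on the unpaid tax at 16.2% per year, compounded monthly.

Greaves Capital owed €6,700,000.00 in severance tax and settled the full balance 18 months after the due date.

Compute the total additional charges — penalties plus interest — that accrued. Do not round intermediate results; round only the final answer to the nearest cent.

€4,877,583.32

Penalty, months 1–2: 2 × 0.75% × €6,700,000.00 = €100,500.00
Penalty, months 3–18: 16 × 2.75% × €6,700,000.00 = €2,948,000.00
Interest (16.2%/yr ÷ 12 = 1.35%/month): €6,700,000.00 × ((1 + 0.0135)^18 − 1) = €1,829,083.3239…
Penalties + interest = €3,048,500.0000 + €1,829,083.3239… = €4,877,583.32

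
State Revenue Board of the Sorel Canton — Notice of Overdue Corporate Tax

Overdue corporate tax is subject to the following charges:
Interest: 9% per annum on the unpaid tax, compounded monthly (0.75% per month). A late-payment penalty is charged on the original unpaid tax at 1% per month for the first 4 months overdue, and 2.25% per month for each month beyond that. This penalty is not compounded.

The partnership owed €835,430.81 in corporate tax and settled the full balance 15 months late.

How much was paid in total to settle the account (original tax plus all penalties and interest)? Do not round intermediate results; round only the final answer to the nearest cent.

Penalty, months 1–4: 4 × 1% × €835,430.81 = €33,417.23…
Penalty, months 5–15: 11 × 2.25% × €835,430.81 = €206,769.13…
Interest: €835,430.81 × ((1 + 0.0075)^15 − 1) = €835,430.81 × 0.1186026… = €99,084.2614…
Total = €835,430.81 + €240,186.3579… + €99,084.2614… = €1,174,701.43

€1,174,701.43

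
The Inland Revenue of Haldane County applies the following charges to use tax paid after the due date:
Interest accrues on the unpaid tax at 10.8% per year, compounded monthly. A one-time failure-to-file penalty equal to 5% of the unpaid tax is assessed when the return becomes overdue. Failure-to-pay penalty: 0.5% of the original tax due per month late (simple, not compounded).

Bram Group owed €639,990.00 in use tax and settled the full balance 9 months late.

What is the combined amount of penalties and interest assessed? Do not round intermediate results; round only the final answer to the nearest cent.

€114,544.18

Failure-to-file penalty: 5% × €639,990.00 = €31,999.50
Failure-to-pay penalty = 0.5% × €639,990.00 × 9 mo = €28,799.55
Interest (10.8%/yr ÷ 12 = 0.9%/month): €639,990.00 × ((1 + 0.009)^9 − 1) = €53,745.1251…
Penalties + interest = €60,799.0500 + €53,745.1251… = €114,544.18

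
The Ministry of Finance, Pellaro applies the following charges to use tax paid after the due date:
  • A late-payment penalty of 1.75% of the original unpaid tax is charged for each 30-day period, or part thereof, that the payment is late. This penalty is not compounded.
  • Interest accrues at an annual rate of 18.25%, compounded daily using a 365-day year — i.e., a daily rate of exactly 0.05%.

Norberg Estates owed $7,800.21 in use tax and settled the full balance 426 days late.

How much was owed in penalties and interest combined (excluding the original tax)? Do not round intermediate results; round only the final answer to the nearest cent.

Penalty periods: ⌈426/30⌉ = 15; penalty = 15 × 1.75% × $7,800.21 = $2,047.56…
Interest: $7,800.21 × ((1 + 0.0005)^426 − 1) = $7,800.21 × 0.23731878… = $1,851.1364…
Penalties + interest = $2,047.5551… + $1,851.1364… = $3,898.69

$3,898.69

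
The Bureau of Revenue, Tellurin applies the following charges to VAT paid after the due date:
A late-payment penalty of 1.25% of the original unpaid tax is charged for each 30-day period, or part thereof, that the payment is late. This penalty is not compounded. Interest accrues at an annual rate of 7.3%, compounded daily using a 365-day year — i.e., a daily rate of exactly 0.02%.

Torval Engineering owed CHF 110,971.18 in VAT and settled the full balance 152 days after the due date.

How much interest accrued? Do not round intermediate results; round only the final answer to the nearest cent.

CHF 3,424.98

Interest: CHF 110,971.18 × ((1 + 0.0002)^152 − 1) = CHF 110,971.18 × 0.03086366… = CHF 3,424.9773…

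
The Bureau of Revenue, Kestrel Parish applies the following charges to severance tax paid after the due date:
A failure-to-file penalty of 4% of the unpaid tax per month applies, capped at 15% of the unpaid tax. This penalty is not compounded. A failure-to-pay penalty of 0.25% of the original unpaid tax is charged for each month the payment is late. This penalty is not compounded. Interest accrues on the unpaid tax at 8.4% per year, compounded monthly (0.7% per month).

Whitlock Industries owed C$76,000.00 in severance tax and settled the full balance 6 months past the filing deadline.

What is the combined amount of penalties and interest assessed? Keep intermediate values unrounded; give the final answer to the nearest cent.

Failure-to-file: 6 × 4% × C$76,000.00 = C$18,240.00, capped at 15% × C$76,000.00 = C$11,400.00
Failure-to-pay penalty: 6 × 0.25% × C$76,000.00 = C$1,140.00
Interest: C$76,000.00 × ((1 + 0.007)^6 − 1) = C$76,000.00 × 0.0427419… = C$3,248.3841…
Penalties + interest = C$12,540.0000 + C$3,248.3841… = C$15,788.38

C$15,788.38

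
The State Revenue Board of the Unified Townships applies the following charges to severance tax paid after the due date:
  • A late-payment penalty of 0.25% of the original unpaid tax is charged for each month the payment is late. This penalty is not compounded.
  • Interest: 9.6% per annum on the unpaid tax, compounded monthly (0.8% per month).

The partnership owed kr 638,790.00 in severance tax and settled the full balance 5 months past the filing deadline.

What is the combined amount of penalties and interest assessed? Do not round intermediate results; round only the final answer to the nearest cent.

Late-payment penalty: 5 × 0.25% × kr 638,790.00 = kr 7,984.88…
Interest: kr 638,790.00 × ((1 + 0.008)^5 − 1) = kr 638,790.00 × 0.0406451… = kr 25,963.7093…
Penalties + interest = kr 7,984.8750 + kr 25,963.7093… = kr 33,948.58

kr 33,948.58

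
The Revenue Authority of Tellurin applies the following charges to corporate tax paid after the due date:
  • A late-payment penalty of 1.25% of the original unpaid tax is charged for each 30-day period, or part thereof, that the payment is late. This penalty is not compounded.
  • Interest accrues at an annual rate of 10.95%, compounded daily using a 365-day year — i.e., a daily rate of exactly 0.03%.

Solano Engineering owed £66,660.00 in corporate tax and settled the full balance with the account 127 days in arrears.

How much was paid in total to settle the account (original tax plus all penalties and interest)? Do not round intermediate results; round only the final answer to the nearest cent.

£73,414.60

Penalty periods: ⌈127/30⌉ = 5; penalty = 5 × 1.25% × £66,660.00 = £4,166.25
Interest: £66,660.00 × ((1 + 0.0003)^127 − 1) = £66,660.00 × 0.03882918… = £2,588.3528…
Total = £66,660.00 + £4,166.2500 + £2,588.3528… = £73,414.60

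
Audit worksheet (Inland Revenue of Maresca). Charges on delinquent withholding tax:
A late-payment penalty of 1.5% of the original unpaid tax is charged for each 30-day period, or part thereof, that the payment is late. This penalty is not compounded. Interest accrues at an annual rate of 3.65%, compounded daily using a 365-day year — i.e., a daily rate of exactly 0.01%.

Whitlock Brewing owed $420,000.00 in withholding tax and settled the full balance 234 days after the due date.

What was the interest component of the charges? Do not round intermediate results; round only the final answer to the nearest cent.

$9,943.39

Interest: $420,000.00 × ((1 + 0.0001)^234 − 1) = $420,000.00 × 0.02367473… = $9,943.3868…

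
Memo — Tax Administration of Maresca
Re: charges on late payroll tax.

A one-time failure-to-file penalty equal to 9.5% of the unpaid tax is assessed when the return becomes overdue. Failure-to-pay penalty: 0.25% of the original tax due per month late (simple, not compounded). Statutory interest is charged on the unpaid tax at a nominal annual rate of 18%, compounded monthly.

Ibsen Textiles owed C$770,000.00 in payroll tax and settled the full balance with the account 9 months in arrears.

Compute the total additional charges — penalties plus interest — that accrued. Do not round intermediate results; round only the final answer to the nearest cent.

C$200,885.28

Failure-to-file penalty: 9.5% × C$770,000.00 = C$73,150.00
Failure-to-pay penalty = 0.25% × C$770,000.00 × 9 mo = C$17,325.00
Interest (18%/yr ÷ 12 = 1.5%/month): C$770,000.00 × ((1 + 0.015)^9 − 1) = C$110,410.2811…
Penalties + interest = C$90,475.0000 + C$110,410.2811… = C$200,885.28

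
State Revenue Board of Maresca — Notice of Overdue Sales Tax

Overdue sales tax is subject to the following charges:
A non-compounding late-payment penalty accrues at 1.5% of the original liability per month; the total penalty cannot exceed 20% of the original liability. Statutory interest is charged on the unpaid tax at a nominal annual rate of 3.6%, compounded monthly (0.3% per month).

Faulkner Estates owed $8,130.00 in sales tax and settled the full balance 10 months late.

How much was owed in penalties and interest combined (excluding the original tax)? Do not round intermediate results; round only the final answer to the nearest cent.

$1,466.72

Penalty: 10 × 1.5% × $8,130.00 = $1,219.50 (below the 20% cap of $1,626.00)
Interest: $8,130.00 × ((1 + 0.003)^10 − 1) = $8,130.00 × 0.0304083… = $247.2191…
Penalties + interest = $1,219.5000 + $247.2191… = $1,466.72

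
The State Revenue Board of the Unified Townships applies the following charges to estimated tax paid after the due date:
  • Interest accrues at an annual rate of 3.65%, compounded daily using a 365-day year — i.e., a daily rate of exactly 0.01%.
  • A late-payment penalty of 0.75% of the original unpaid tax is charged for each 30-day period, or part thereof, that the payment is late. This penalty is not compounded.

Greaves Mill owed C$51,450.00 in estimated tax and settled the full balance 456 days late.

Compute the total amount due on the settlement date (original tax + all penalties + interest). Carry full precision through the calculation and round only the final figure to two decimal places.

Penalty periods: ⌈456/30⌉ = 16; penalty = 16 × 0.75% × C$51,450.00 = C$6,174.00
Interest: C$51,450.00 × ((1 + 0.0001)^456 − 1) = C$51,450.00 × 0.04665328… = C$2,400.3112…
Total = C$51,450.00 + C$6,174.0000 + C$2,400.3112… = C$60,024.31

C$60,024.31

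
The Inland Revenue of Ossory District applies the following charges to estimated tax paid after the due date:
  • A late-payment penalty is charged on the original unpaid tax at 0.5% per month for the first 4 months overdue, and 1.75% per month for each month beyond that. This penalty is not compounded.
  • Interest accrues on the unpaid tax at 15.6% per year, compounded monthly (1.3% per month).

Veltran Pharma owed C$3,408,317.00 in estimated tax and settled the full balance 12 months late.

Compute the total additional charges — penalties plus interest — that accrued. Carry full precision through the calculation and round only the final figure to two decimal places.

C$1,116,741.12

Penalty, months 1–4: 4 × 0.5% × C$3,408,317.00 = C$68,166.34
Penalty, months 5–12: 8 × 1.75% × C$3,408,317.00 = C$477,164.38
Interest: C$3,408,317.00 × ((1 + 0.013)^12 − 1) = C$3,408,317.00 × 0.1676518… = C$571,410.3991…
Penalties + interest = C$545,330.7200 + C$571,410.3991… = C$1,116,741.12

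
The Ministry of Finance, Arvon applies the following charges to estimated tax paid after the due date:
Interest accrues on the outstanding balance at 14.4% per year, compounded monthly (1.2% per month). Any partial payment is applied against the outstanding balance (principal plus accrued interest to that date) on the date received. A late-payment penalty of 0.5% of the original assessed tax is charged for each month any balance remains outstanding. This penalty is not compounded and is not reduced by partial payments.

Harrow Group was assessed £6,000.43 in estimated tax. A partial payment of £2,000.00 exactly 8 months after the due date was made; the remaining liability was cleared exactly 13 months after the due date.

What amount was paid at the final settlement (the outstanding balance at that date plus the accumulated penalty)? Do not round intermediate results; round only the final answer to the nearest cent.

£5,274.06

Balance at month 8: £6,000.4300 × (1 + 0.012)^8 = £6,601.2545…
After £2,000.00 payment: £6,601.2545… − £2,000.00 = £4,601.2545…
Balance at month 13: £4,601.2545… × (1 + 0.012)^5 = £4,884.0355…
Penalty: 13 × 0.5% × £6,000.43 = £390.03…
Final settlement = outstanding balance + penalty = £4,884.0355… + £390.03… = £5,274.06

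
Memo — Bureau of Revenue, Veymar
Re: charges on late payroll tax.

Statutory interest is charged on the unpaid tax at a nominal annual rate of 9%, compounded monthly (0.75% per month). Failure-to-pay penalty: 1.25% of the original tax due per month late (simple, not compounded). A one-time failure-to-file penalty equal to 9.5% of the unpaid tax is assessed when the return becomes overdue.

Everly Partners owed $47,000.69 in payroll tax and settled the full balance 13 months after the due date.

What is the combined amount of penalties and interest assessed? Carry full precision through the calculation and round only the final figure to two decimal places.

Failure-to-file penalty: 9.5% × $47,000.69 = $4,465.07…
Failure-to-pay penalty = 1.25% × $47,000.69 × 13 mo = $7,637.61…
Interest: $47,000.69 × ((1 + 0.0075)^13 − 1) = $47,000.69 × 0.1020104… = $4,794.5615…
Penalties + interest = $12,102.6777… + $4,794.5615… = $16,897.24

$16,897.24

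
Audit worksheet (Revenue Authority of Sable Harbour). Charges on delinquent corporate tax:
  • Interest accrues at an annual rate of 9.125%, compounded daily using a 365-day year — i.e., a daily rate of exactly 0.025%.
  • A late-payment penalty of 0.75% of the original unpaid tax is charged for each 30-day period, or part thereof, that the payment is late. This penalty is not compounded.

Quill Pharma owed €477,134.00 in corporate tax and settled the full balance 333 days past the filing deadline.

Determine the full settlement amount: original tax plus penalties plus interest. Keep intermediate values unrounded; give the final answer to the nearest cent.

€561,492.33

Penalty periods: ⌈333/30⌉ = 12; penalty = 12 × 0.75% × €477,134.00 = €42,942.06
Interest: €477,134.00 × ((1 + 0.00025)^333 − 1) = €477,134.00 × 0.08680217… = €41,416.2667…
Total = €477,134.00 + €42,942.0600 + €41,416.2667… = €561,492.33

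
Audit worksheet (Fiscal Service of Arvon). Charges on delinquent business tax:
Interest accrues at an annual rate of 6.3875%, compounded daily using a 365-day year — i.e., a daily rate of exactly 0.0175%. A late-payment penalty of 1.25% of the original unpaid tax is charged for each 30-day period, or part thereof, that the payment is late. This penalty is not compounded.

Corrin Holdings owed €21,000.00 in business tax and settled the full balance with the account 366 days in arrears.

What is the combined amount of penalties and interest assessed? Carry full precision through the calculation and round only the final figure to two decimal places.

Penalty periods: ⌈366/30⌉ = 13; penalty = 13 × 1.25% × €21,000.00 = €3,412.50
Interest: €21,000.00 × ((1 + 0.000175)^366 − 1) = €21,000.00 × 0.06613973… = €1,388.9343…
Penalties + interest = €3,412.5000 + €1,388.9343… = €4,801.43

€4,801.43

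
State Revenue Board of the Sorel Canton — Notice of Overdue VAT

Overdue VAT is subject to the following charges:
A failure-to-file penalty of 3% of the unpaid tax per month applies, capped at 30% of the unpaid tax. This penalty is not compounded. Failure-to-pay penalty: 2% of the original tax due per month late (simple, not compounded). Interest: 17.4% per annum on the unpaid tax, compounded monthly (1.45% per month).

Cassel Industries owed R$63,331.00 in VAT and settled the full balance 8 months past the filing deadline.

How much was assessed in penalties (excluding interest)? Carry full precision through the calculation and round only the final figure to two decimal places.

Failure-to-file: 8 × 3% × R$63,331.00 = R$15,199.44 (under the 30% cap)
Failure-to-pay penalty = 2% × R$63,331.00 × 8 mo = R$10,132.96
Total penalty = R$15,199.44 + R$10,132.96 = R$25,332.40

R$25,332.40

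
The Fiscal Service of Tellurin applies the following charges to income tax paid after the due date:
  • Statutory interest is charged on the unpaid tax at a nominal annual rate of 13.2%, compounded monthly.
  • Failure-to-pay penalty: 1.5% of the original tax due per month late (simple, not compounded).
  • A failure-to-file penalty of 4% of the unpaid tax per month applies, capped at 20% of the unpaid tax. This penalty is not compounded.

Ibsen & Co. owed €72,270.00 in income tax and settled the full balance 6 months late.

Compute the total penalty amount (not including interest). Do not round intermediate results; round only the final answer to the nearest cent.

Failure-to-file: 6 × 4% × €72,270.00 = €17,344.80, capped at 20% × €72,270.00 = €14,454.00
Failure-to-pay penalty = 1.5% × €72,270.00 × 6 mo = €6,504.30
Total penalty = €14,454.00 + €6,504.30 = €20,958.30

€20,958.30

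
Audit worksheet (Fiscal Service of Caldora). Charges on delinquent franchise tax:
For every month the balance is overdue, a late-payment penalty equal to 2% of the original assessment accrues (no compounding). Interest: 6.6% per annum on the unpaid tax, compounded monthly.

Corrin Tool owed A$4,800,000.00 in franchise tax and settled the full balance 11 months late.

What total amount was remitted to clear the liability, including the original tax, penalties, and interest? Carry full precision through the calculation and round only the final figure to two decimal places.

Late-payment penalty: 11 × 2% × A$4,800,000.00 = A$1,056,000.00
Interest (6.6%/yr ÷ 12 = 0.55%/month): A$4,800,000.00 × ((1 + 0.0055)^11 − 1) = A$298,519.2297…
Total = A$4,800,000.00 + A$1,056,000.0000 + A$298,519.2297… = A$6,154,519.23

A$6,154,519.23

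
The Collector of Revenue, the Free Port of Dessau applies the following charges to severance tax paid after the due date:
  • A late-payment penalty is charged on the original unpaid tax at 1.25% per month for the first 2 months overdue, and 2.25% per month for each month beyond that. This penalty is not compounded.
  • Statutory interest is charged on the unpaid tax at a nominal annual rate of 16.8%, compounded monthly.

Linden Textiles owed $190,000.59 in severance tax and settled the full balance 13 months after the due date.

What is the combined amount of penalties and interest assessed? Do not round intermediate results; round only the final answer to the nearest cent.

$89,414.46

Penalty, months 1–2: 2 × 1.25% × $190,000.59 = $4,750.01…
Penalty, months 3–13: 11 × 2.25% × $190,000.59 = $47,025.15…
Interest (16.8%/yr ÷ 12 = 1.4%/month): $190,000.59 × ((1 + 0.014)^13 − 1) = $37,639.2987…
Penalties + interest = $51,775.1608… + $37,639.2987… = $89,414.46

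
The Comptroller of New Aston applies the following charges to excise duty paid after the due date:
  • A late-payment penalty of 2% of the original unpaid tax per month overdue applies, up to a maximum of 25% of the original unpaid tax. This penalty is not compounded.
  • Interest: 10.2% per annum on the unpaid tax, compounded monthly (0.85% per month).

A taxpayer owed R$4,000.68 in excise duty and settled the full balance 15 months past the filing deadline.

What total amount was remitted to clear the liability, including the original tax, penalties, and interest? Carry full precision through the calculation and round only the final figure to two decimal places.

R$5,542.43

Penalty (uncapped): 15 × 2% × R$4,000.68 = R$1,200.20…; cap = 25% × R$4,000.68 = R$1,000.17 → penalty = R$1,000.17
Interest: R$4,000.68 × ((1 + 0.0085)^15 − 1) = R$4,000.68 × 0.1353729… = R$541.5838…
Total = R$4,000.68 + R$1,000.1700 + R$541.5838… = R$5,542.43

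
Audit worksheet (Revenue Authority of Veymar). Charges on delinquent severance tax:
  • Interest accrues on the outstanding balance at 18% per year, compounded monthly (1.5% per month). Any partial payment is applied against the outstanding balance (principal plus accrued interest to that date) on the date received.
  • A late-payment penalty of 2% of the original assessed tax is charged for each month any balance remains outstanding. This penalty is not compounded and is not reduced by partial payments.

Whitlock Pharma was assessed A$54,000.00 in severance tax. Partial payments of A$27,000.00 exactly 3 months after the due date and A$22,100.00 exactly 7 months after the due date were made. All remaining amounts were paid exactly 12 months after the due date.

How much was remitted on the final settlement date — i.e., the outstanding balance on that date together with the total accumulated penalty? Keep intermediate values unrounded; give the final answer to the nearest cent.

A$22,843.88

Balance at month 3: A$54,000.0000 × (1 + 0.015)^3 = A$56,466.6323…
After A$27,000.00 payment: A$56,466.6323… − A$27,000.00 = A$29,466.6323…
Balance at month 7: A$29,466.6323… × (1 + 0.015)^4 = A$31,274.8094…
After A$22,100.00 payment: A$31,274.8094… − A$22,100.00 = A$9,174.8094…
Balance at month 12: A$9,174.8094… × (1 + 0.015)^5 = A$9,883.8754…
Penalty: 12 × 2% × A$54,000.00 = A$12,960.00
Final settlement = outstanding balance + penalty = A$9,883.8754… + A$12,960.00 = A$22,843.88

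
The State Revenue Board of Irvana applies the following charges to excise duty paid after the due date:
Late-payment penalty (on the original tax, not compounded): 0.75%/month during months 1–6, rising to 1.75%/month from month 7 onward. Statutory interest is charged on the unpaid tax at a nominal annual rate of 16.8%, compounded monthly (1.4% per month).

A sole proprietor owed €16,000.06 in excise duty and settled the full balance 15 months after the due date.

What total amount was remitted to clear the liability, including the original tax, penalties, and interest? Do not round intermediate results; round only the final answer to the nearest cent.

€22,950.21

Penalty, months 1–6: 6 × 0.75% × €16,000.06 = €720.00…
Penalty, months 7–15: 9 × 1.75% × €16,000.06 = €2,520.01…
Interest: €16,000.06 × ((1 + 0.014)^15 − 1) = €16,000.06 × 0.2318826… = €3,710.1357…
Total = €16,000.06 + €3,240.0122… + €3,710.1357… = €22,950.21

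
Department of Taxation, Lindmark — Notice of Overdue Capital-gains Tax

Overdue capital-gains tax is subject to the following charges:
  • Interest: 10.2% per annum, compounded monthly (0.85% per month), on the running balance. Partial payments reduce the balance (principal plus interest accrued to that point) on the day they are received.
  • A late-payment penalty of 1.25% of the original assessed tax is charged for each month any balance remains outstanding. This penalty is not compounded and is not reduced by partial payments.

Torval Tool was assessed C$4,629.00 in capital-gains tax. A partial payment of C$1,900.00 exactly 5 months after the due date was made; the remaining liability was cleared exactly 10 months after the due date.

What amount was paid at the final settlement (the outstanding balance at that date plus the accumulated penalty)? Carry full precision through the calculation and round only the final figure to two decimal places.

Balance at month 5: C$4,629.0000 × (1 + 0.0085)^5 = C$4,829.1055…
After C$1,900.00 payment: C$4,829.1055… − C$1,900.00 = C$2,929.1055…
Balance at month 10: C$2,929.1055… × (1 + 0.0085)^5 = C$3,055.7268…
Penalty: 10 × 1.25% × C$4,629.00 = C$578.63…
Final settlement = outstanding balance + penalty = C$3,055.7268… + C$578.63… = C$3,634.35

C$3,634.35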